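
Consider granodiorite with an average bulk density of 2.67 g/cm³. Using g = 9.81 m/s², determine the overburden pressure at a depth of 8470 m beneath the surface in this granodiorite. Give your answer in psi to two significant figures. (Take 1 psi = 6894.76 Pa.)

32000 psi

granodiorite: 2670 kg/m³ × 9.81 m/s² × 8470 m = 2.219×10^8 Pa = 32177 psi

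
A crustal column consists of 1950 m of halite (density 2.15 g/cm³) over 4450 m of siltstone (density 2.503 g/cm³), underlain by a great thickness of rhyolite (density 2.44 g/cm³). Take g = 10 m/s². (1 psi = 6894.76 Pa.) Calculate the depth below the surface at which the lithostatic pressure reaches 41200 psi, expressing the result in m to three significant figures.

Pressure at base of upper layers: 2150×10×1950 + 2503×10×4450 = 1.533×10^8 Pa = 22236 psi
Remaining pressure to be supplied by rhyolite: 2.841×10^8 − 1.533×10^8 = 1.308×10^8 Pa
Additional depth in rhyolite = 1.308×10^8 Pa / (2440 kg/m³ × 10 m/s²) = 5358.8 m
Total depth = 6400 m + 5358.8 m = 11759 m

11800 m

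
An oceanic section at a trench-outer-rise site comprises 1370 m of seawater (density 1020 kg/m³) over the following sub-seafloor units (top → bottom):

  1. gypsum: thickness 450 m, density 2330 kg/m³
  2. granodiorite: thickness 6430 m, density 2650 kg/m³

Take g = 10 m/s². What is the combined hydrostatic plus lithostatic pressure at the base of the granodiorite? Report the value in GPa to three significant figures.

0.195 GPa

seawater: 1020 kg/m³ × 10 m/s² × 1370 m = 1.397×10^7 Pa = 0.01397 GPa
gypsum: 2330 kg/m³ × 10 m/s² × 450 m = 1.048×10^7 Pa = 0.01048 GPa
granodiorite: 2650 kg/m³ × 10 m/s² × 6430 m = 1.704×10^8 Pa = 0.1704 GPa
Total = 0.01397 + 0.01048 + 0.1704 = 0.19485 GPa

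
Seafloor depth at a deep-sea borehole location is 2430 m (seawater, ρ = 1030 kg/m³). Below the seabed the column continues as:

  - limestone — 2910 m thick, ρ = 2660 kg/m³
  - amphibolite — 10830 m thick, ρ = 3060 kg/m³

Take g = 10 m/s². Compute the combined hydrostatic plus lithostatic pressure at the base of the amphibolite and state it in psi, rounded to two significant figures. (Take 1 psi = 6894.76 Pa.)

63000 psi

seawater: 1030 kg/m³ × 10 m/s² × 2430 m = 2.503×10^7 Pa = 3630 psi
limestone: 2660 kg/m³ × 10 m/s² × 2910 m = 7.741×10^7 Pa = 11227 psi
amphibolite: 3060 kg/m³ × 10 m/s² × 10830 m = 3.314×10^8 Pa = 48065 psi
Total = 3630 + 11227 + 48065 = 62922 psi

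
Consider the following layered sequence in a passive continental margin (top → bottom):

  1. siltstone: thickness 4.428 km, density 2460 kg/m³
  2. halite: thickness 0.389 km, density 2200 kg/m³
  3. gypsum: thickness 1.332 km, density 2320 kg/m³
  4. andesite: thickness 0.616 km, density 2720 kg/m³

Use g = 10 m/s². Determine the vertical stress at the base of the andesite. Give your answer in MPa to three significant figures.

siltstone: 2460 kg/m³ × 10 m/s² × 4428 m = 1.089×10^8 Pa = 108.9 MPa
halite: 2200 kg/m³ × 10 m/s² × 389 m = 8.558×10^6 Pa = 8.558 MPa
gypsum: 2320 kg/m³ × 10 m/s² × 1332 m = 3.090×10^7 Pa = 30.90 MPa
andesite: 2720 kg/m³ × 10 m/s² × 616 m = 1.676×10^7 Pa = 16.76 MPa
Total = 108.9 + 8.558 + 30.90 + 16.76 = 165.14 MPa

165 MPa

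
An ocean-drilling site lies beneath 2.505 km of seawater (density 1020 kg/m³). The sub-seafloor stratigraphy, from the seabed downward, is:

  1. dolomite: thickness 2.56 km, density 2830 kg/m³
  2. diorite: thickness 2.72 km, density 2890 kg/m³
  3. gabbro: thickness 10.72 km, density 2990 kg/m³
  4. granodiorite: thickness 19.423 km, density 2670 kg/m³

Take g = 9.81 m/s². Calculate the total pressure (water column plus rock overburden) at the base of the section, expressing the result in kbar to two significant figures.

10 kbar

seawater: 1020 kg/m³ × 9.81 m/s² × 2505 m = 2.507×10^7 Pa = 0.2507 kbar
dolomite: 2830 kg/m³ × 9.81 m/s² × 2560 m = 7.107×10^7 Pa = 0.7107 kbar
diorite: 2890 kg/m³ × 9.81 m/s² × 2720 m = 7.711×10^7 Pa = 0.7711 kbar
gabbro: 2990 kg/m³ × 9.81 m/s² × 10720 m = 3.144×10^8 Pa = 3.144 kbar
granodiorite: 2670 kg/m³ × 9.81 m/s² × 19423 m = 5.087×10^8 Pa = 5.087 kbar
Total = 0.2507 + 0.7107 + 0.7711 + 3.144 + 5.087 = 9.9643 kbar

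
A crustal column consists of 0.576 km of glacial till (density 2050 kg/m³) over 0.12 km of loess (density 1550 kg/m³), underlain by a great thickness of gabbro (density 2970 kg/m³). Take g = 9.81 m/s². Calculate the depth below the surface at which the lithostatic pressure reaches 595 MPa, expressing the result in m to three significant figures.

Pressure at base of upper layers: 2050×9.81×576 + 1550×9.81×120 = 1.341×10^7 Pa = 13.41 MPa
Remaining pressure to be supplied by gabbro: 5.950×10^8 − 1.341×10^7 = 5.816×10^8 Pa
Additional depth in gabbro = 5.816×10^8 Pa / (2970 kg/m³ × 9.81 m/s²) = 19961 m
Total depth = 696 m + 19961 m = 20657 m

20700 m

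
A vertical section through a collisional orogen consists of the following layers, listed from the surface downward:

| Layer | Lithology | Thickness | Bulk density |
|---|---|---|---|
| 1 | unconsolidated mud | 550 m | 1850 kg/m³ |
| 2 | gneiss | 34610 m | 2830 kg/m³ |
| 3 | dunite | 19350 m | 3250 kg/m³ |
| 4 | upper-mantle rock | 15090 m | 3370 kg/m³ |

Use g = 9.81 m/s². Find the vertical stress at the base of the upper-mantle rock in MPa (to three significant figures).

2090 MPa

unconsolidated mud: 1850 kg/m³ × 9.81 m/s² × 550 m = 9.982×10^6 Pa = 9.982 MPa
gneiss: 2830 kg/m³ × 9.81 m/s² × 34610 m = 9.609×10^8 Pa = 960.9 MPa
dunite: 3250 kg/m³ × 9.81 m/s² × 19350 m = 6.169×10^8 Pa = 616.9 MPa
upper-mantle rock: 3370 kg/m³ × 9.81 m/s² × 15090 m = 4.989×10^8 Pa = 498.9 MPa
Total = 9.982 + 960.9 + 616.9 + 498.9 = 2086.6 MPa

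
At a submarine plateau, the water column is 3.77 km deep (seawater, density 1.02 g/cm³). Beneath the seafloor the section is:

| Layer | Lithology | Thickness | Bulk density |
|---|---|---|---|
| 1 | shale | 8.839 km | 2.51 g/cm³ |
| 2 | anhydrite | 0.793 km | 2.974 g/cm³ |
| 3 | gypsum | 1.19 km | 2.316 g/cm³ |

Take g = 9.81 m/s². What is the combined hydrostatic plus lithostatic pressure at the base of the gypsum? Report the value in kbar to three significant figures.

seawater: 1020 kg/m³ × 9.81 m/s² × 3770 m = 3.772×10^7 Pa = 0.3772 kbar
shale: 2510 kg/m³ × 9.81 m/s² × 8839 m = 2.176×10^8 Pa = 2.176 kbar
anhydrite: 2974 kg/m³ × 9.81 m/s² × 793 m = 2.314×10^7 Pa = 0.2314 kbar
gypsum: 2316 kg/m³ × 9.81 m/s² × 1190 m = 2.704×10^7 Pa = 0.2704 kbar
Total = 0.3772 + 2.176 + 0.2314 + 0.2704 = 3.0554 kbar

3.06 kbar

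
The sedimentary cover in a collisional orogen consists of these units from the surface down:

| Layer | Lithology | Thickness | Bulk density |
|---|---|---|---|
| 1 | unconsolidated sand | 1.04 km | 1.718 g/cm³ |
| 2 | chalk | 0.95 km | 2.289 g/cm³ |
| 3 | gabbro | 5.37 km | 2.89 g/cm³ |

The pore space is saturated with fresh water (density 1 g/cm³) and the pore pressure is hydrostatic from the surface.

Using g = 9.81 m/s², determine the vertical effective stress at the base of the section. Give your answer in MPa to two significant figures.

120 MPa

Overburden (lithostatic) stress σ_v:
unconsolidated sand: 1718 kg/m³ × 9.81 m/s² × 1040 m = 1.753×10^7 Pa = 17.53 MPa
chalk: 2289 kg/m³ × 9.81 m/s² × 950 m = 2.133×10^7 Pa = 21.33 MPa
gabbro: 2890 kg/m³ × 9.81 m/s² × 5370 m = 1.522×10^8 Pa = 152.2 MPa
Total = 17.53 + 21.33 + 152.2 = 191.10 MPa
Pore pressure P_p = 1000 kg/m³ × 9.81 m/s² × 7360 m = 7.220×10^7 Pa = 72.20 MPa
Effective stress σ' = σ_v − P_p = 191.1 − 72.20 = 118.90 MPa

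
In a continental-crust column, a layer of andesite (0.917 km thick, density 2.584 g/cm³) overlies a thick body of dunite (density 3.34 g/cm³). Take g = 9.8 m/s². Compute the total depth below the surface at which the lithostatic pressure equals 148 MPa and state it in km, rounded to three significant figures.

4.73 km

Pressure at base of upper layers: 2584×9.8×917 = 2.322×10^7 Pa = 23.22 MPa
Remaining pressure to be supplied by dunite: 1.480×10^8 − 2.322×10^7 = 1.248×10^8 Pa
Additional depth in dunite = 1.248×10^8 Pa / (3340 kg/m³ × 9.8 m/s²) = 3812.1 m
Total depth = 917 m + 3812.1 m = 4729.1 m
= 4.7291 km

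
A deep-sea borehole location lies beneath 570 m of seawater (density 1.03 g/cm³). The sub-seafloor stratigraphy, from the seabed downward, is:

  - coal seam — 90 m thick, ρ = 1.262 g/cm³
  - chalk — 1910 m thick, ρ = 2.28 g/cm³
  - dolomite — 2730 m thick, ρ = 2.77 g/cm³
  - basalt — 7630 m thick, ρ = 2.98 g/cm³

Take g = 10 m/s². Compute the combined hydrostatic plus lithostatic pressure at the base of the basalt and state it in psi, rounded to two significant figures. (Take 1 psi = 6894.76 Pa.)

seawater: 1030 kg/m³ × 10 m/s² × 570 m = 5.871×10^6 Pa = 851.5 psi
coal seam: 1262 kg/m³ × 10 m/s² × 90 m = 1.136×10^6 Pa = 164.7 psi
chalk: 2280 kg/m³ × 10 m/s² × 1910 m = 4.355×10^7 Pa = 6316 psi
dolomite: 2770 kg/m³ × 10 m/s² × 2730 m = 7.562×10^7 Pa = 10968 psi
basalt: 2980 kg/m³ × 10 m/s² × 7630 m = 2.274×10^8 Pa = 32978 psi
Total = 851.5 + 164.7 + 6316 + 10968 + 32978 = 51278 psi

51000 psi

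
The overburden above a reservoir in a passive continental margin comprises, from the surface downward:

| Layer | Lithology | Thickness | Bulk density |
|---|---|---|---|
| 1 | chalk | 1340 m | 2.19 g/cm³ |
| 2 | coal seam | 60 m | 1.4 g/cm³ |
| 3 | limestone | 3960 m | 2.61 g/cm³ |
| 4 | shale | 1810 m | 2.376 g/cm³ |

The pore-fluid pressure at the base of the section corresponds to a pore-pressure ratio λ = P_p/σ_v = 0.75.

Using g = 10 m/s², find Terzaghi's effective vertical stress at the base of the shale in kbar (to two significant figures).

0.44 kbar

Overburden (lithostatic) stress σ_v:
chalk: 2190 kg/m³ × 10 m/s² × 1340 m = 2.935×10^7 Pa = 29.35 MPa
coal seam: 1400 kg/m³ × 10 m/s² × 60 m = 8.400×10^5 Pa = 0.8400 MPa
limestone: 2610 kg/m³ × 10 m/s² × 3960 m = 1.034×10^8 Pa = 103.4 MPa
shale: 2376 kg/m³ × 10 m/s² × 1810 m = 4.301×10^7 Pa = 43.01 MPa
Total = 29.35 + 0.8400 + 103.4 + 43.01 = 176.55 MPa
Pore pressure P_p = λ·σ_v = 0.75 × 176.5 MPa = 132.4 MPa
Effective stress σ' = σ_v − P_p = 176.5 − 132.4 = 44.137 MPa = 0.44137 kbar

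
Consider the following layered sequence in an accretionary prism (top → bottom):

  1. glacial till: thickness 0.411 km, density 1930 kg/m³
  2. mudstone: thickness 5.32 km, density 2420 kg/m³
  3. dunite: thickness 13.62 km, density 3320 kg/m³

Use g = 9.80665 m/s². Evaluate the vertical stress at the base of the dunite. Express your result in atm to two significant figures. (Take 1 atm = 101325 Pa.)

5700 atm

glacial till: 1930 kg/m³ × 9.80665 m/s² × 411 m = 7.779×10^6 Pa = 76.77 atm
mudstone: 2420 kg/m³ × 9.80665 m/s² × 5320 m = 1.263×10^8 Pa = 1246 atm
dunite: 3320 kg/m³ × 9.80665 m/s² × 13620 m = 4.434×10^8 Pa = 4376 atm
Total = 76.77 + 1246 + 4376 = 5699.2 atm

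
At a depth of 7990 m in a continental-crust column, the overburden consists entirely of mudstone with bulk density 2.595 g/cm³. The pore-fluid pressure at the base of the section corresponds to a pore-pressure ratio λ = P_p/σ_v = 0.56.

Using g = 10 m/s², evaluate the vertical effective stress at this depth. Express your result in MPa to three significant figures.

91.2 MPa

Overburden (lithostatic) stress σ_v:
mudstone: 2595 kg/m³ × 10 m/s² × 7990 m = 2.073×10^8 Pa = 207.3 MPa
Pore pressure P_p = λ·σ_v = 0.56 × 207.3 MPa = 116.1 MPa
Effective stress σ' = σ_v − P_p = 207.3 − 116.1 = 91.230 MPa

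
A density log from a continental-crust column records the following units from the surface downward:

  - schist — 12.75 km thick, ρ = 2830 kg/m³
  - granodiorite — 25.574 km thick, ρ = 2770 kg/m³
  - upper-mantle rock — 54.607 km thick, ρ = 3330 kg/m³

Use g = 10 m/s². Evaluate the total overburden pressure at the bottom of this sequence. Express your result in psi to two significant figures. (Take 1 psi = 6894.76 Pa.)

schist: 2830 kg/m³ × 10 m/s² × 12750 m = 3.608×10^8 Pa = 52333 psi
granodiorite: 2770 kg/m³ × 10 m/s² × 25574 m = 7.084×10^8 Pa = 1.027×10^5 psi
upper-mantle rock: 3330 kg/m³ × 10 m/s² × 54607 m = 1.818×10^9 Pa = 2.637×10^5 psi
Total = 52333 + 1.027×10^5 + 2.637×10^5 = 4.1882×10^5 psi

420000 psi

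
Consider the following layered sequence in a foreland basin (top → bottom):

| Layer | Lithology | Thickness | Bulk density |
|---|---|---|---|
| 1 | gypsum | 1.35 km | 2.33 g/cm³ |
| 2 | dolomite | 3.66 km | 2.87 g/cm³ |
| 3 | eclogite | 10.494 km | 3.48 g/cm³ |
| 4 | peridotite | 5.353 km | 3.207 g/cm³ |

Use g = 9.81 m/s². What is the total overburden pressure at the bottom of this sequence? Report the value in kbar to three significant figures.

gypsum: 2330 kg/m³ × 9.81 m/s² × 1350 m = 3.086×10^7 Pa = 0.3086 kbar
dolomite: 2870 kg/m³ × 9.81 m/s² × 3660 m = 1.030×10^8 Pa = 1.030 kbar
eclogite: 3480 kg/m³ × 9.81 m/s² × 10494 m = 3.583×10^8 Pa = 3.583 kbar
peridotite: 3207 kg/m³ × 9.81 m/s² × 5353 m = 1.684×10^8 Pa = 1.684 kbar
Total = 0.3086 + 1.030 + 3.583 + 1.684 = 6.6057 kbar

6.61 kbar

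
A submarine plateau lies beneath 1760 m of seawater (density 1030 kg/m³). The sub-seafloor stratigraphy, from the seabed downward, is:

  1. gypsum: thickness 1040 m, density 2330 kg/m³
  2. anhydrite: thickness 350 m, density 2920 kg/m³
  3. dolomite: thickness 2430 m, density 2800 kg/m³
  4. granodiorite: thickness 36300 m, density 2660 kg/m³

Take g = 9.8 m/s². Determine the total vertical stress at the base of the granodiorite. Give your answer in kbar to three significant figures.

10.6 kbar

seawater: 1030 kg/m³ × 9.8 m/s² × 1760 m = 1.777×10^7 Pa = 0.1777 kbar
gypsum: 2330 kg/m³ × 9.8 m/s² × 1040 m = 2.375×10^7 Pa = 0.2375 kbar
anhydrite: 2920 kg/m³ × 9.8 m/s² × 350 m = 1.002×10^7 Pa = 0.1002 kbar
dolomite: 2800 kg/m³ × 9.8 m/s² × 2430 m = 6.668×10^7 Pa = 0.6668 kbar
granodiorite: 2660 kg/m³ × 9.8 m/s² × 36300 m = 9.463×10^8 Pa = 9.463 kbar
Total = 0.1777 + 0.2375 + 0.1002 + 0.6668 + 9.463 = 10.645 kbar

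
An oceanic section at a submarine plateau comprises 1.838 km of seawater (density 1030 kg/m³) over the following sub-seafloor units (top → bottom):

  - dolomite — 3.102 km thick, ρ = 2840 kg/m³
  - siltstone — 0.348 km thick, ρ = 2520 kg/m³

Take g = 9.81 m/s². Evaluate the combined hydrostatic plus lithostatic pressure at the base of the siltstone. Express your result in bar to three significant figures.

1140 bar

seawater: 1030 kg/m³ × 9.81 m/s² × 1838 m = 1.857×10^7 Pa = 185.7 bar
dolomite: 2840 kg/m³ × 9.81 m/s² × 3102 m = 8.642×10^7 Pa = 864.2 bar
siltstone: 2520 kg/m³ × 9.81 m/s² × 348 m = 8.603×10^6 Pa = 86.03 bar
Total = 185.7 + 864.2 + 86.03 = 1136.0 bar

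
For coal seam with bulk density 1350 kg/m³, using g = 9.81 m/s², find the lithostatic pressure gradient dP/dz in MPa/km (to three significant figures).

dP/dz = ρg = 1350 kg/m³ × 9.81 m/s² = 13244 Pa/m
= 13244 Pa/m × (1 MPa/km / 1000.0 Pa/m) = 13.243 MPa/km

13.2 MPa/km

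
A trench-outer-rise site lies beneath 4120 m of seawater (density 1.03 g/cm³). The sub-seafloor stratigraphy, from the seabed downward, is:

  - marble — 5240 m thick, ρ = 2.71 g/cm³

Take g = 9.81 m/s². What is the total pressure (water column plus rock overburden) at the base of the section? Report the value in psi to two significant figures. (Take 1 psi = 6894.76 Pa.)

26000 psi

seawater: 1030 kg/m³ × 9.81 m/s² × 4120 m = 4.163×10^7 Pa = 6038 psi
marble: 2710 kg/m³ × 9.81 m/s² × 5240 m = 1.393×10^8 Pa = 20205 psi
Total = 6038 + 20205 = 26242 psi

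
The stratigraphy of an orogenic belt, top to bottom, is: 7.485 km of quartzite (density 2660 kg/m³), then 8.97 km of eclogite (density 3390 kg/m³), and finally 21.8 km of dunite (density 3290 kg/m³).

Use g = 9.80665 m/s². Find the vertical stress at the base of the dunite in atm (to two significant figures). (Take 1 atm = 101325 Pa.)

quartzite: 2660 kg/m³ × 9.80665 m/s² × 7485 m = 1.953×10^8 Pa = 1927 atm
eclogite: 3390 kg/m³ × 9.80665 m/s² × 8970 m = 2.982×10^8 Pa = 2943 atm
dunite: 3290 kg/m³ × 9.80665 m/s² × 21800 m = 7.034×10^8 Pa = 6942 atm
Total = 1927 + 2943 + 6942 = 11812 atm

12000 atm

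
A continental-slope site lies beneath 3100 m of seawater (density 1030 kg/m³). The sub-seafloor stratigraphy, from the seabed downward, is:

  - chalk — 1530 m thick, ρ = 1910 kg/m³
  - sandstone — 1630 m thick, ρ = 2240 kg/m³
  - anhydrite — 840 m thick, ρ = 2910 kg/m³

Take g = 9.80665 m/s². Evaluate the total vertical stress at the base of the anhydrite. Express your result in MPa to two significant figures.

seawater: 1030 kg/m³ × 9.80665 m/s² × 3100 m = 3.131×10^7 Pa = 31.31 MPa
chalk: 1910 kg/m³ × 9.80665 m/s² × 1530 m = 2.866×10^7 Pa = 28.66 MPa
sandstone: 2240 kg/m³ × 9.80665 m/s² × 1630 m = 3.581×10^7 Pa = 35.81 MPa
anhydrite: 2910 kg/m³ × 9.80665 m/s² × 840 m = 2.397×10^7 Pa = 23.97 MPa
Total = 31.31 + 28.66 + 35.81 + 23.97 = 119.75 MPa

120 MPa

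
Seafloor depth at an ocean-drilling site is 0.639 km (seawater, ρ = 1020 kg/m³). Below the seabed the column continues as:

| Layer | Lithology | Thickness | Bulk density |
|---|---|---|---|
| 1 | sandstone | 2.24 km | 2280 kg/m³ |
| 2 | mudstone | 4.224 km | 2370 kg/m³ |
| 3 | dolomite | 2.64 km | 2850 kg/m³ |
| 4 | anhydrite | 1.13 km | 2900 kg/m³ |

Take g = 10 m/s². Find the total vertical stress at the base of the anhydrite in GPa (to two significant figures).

0.27 GPa

seawater: 1020 kg/m³ × 10 m/s² × 639 m = 6.518×10^6 Pa = 6.518×10^-3 GPa
sandstone: 2280 kg/m³ × 10 m/s² × 2240 m = 5.107×10^7 Pa = 0.05107 GPa
mudstone: 2370 kg/m³ × 10 m/s² × 4224 m = 1.001×10^8 Pa = 0.1001 GPa
dolomite: 2850 kg/m³ × 10 m/s² × 2640 m = 7.524×10^7 Pa = 0.07524 GPa
anhydrite: 2900 kg/m³ × 10 m/s² × 1130 m = 3.277×10^7 Pa = 0.03277 GPa
Total = 6.518×10^-3 + 0.05107 + 0.1001 + 0.07524 + 0.03277 = 0.26571 GPa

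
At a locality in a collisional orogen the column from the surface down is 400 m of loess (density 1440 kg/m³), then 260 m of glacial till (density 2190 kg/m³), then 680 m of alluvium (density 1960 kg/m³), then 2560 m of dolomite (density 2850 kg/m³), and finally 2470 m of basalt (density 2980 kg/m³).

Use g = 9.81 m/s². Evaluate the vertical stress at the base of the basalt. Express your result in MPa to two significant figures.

loess: 1440 kg/m³ × 9.81 m/s² × 400 m = 5.651×10^6 Pa = 5.651 MPa
glacial till: 2190 kg/m³ × 9.81 m/s² × 260 m = 5.586×10^6 Pa = 5.586 MPa
alluvium: 1960 kg/m³ × 9.81 m/s² × 680 m = 1.307×10^7 Pa = 13.07 MPa
dolomite: 2850 kg/m³ × 9.81 m/s² × 2560 m = 7.157×10^7 Pa = 71.57 MPa
basalt: 2980 kg/m³ × 9.81 m/s² × 2470 m = 7.221×10^7 Pa = 72.21 MPa
Total = 5.651 + 5.586 + 13.07 + 71.57 + 72.21 = 168.09 MPa

170 MPa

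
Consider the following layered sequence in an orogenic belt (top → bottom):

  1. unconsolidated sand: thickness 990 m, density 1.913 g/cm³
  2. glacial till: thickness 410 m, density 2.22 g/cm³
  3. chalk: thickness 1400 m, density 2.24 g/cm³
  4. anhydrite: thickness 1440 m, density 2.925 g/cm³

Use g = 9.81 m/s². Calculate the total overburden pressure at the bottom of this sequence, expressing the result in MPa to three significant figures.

99.6 MPa

unconsolidated sand: 1913 kg/m³ × 9.81 m/s² × 990 m = 1.858×10^7 Pa = 18.58 MPa
glacial till: 2220 kg/m³ × 9.81 m/s² × 410 m = 8.929×10^6 Pa = 8.929 MPa
chalk: 2240 kg/m³ × 9.81 m/s² × 1400 m = 3.076×10^7 Pa = 30.76 MPa
anhydrite: 2925 kg/m³ × 9.81 m/s² × 1440 m = 4.132×10^7 Pa = 41.32 MPa
Total = 18.58 + 8.929 + 30.76 + 41.32 = 99.592 MPa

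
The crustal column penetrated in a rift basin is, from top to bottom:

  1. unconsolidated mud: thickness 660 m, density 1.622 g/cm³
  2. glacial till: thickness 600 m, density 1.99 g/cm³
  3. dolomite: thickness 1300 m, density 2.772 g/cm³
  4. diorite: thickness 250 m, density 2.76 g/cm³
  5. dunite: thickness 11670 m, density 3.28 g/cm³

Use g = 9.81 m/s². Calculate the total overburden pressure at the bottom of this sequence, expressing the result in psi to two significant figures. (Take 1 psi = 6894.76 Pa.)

unconsolidated mud: 1622 kg/m³ × 9.81 m/s² × 660 m = 1.050×10^7 Pa = 1523 psi
glacial till: 1990 kg/m³ × 9.81 m/s² × 600 m = 1.171×10^7 Pa = 1699 psi
dolomite: 2772 kg/m³ × 9.81 m/s² × 1300 m = 3.535×10^7 Pa = 5127 psi
diorite: 2760 kg/m³ × 9.81 m/s² × 250 m = 6.769×10^6 Pa = 981.7 psi
dunite: 3280 kg/m³ × 9.81 m/s² × 11670 m = 3.755×10^8 Pa = 54462 psi
Total = 1523 + 1699 + 5127 + 981.7 + 54462 = 63793 psi

64000 psi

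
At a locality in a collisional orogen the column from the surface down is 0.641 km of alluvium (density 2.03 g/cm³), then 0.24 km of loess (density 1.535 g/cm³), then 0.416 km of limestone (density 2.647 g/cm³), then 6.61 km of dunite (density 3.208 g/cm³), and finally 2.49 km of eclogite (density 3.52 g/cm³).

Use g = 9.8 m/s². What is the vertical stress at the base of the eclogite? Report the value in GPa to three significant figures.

0.321 GPa

alluvium: 2030 kg/m³ × 9.8 m/s² × 641 m = 1.275×10^7 Pa = 0.01275 GPa
loess: 1535 kg/m³ × 9.8 m/s² × 240 m = 3.610×10^6 Pa = 3.610×10^-3 GPa
limestone: 2647 kg/m³ × 9.8 m/s² × 416 m = 1.079×10^7 Pa = 0.01079 GPa
dunite: 3208 kg/m³ × 9.8 m/s² × 6610 m = 2.078×10^8 Pa = 0.2078 GPa
eclogite: 3520 kg/m³ × 9.8 m/s² × 2490 m = 8.590×10^7 Pa = 0.08590 GPa
Total = 0.01275 + 3.610×10^-3 + 0.01079 + 0.2078 + 0.08590 = 0.32086 GPa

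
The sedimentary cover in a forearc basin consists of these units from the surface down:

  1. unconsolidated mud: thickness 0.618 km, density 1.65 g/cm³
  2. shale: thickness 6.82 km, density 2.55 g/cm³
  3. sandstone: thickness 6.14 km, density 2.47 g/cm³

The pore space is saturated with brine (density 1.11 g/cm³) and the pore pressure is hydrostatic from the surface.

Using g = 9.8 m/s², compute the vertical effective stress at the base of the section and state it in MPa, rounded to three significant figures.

181 MPa

Overburden (lithostatic) stress σ_v:
unconsolidated mud: 1650 kg/m³ × 9.8 m/s² × 618 m = 9.993×10^6 Pa = 9.993 MPa
shale: 2550 kg/m³ × 9.8 m/s² × 6820 m = 1.704×10^8 Pa = 170.4 MPa
sandstone: 2470 kg/m³ × 9.8 m/s² × 6140 m = 1.486×10^8 Pa = 148.6 MPa
Total = 9.993 + 170.4 + 148.6 = 329.05 MPa
Pore pressure P_p = 1110 kg/m³ × 9.8 m/s² × 13578 m = 1.477×10^8 Pa = 147.7 MPa
Effective stress σ' = σ_v − P_p = 329.0 − 147.7 = 181.35 MPa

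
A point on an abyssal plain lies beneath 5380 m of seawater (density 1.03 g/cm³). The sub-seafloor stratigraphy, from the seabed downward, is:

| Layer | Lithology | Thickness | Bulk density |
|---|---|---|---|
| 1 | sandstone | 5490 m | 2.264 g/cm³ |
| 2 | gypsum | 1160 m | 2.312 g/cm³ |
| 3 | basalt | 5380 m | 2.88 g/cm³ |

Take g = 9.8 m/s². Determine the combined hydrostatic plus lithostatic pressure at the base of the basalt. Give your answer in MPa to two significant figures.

350 MPa

seawater: 1030 kg/m³ × 9.8 m/s² × 5380 m = 5.431×10^7 Pa = 54.31 MPa
sandstone: 2264 kg/m³ × 9.8 m/s² × 5490 m = 1.218×10^8 Pa = 121.8 MPa
gypsum: 2312 kg/m³ × 9.8 m/s² × 1160 m = 2.628×10^7 Pa = 26.28 MPa
basalt: 2880 kg/m³ × 9.8 m/s² × 5380 m = 1.518×10^8 Pa = 151.8 MPa
Total = 54.31 + 121.8 + 26.28 + 151.8 = 354.24 MPa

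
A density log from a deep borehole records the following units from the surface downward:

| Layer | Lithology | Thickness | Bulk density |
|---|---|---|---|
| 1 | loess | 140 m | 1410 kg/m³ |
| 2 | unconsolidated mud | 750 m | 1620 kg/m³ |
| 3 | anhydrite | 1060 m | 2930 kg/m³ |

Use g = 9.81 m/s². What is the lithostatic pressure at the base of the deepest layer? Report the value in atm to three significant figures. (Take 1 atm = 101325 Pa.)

loess: 1410 kg/m³ × 9.81 m/s² × 140 m = 1.936×10^6 Pa = 19.11 atm
unconsolidated mud: 1620 kg/m³ × 9.81 m/s² × 750 m = 1.192×10^7 Pa = 117.6 atm
anhydrite: 2930 kg/m³ × 9.81 m/s² × 1060 m = 3.047×10^7 Pa = 300.7 atm
Total = 19.11 + 117.6 + 300.7 = 437.44 atm

437 atm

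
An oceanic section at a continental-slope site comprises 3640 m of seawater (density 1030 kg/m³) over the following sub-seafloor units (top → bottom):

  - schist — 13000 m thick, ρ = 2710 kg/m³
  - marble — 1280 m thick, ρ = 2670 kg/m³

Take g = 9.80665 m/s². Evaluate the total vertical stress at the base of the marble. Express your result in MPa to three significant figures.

416 MPa

seawater: 1030 kg/m³ × 9.80665 m/s² × 3640 m = 3.677×10^7 Pa = 36.77 MPa
schist: 2710 kg/m³ × 9.80665 m/s² × 13000 m = 3.455×10^8 Pa = 345.5 MPa
marble: 2670 kg/m³ × 9.80665 m/s² × 1280 m = 3.352×10^7 Pa = 33.52 MPa
Total = 36.77 + 345.5 + 33.52 = 415.77 MPa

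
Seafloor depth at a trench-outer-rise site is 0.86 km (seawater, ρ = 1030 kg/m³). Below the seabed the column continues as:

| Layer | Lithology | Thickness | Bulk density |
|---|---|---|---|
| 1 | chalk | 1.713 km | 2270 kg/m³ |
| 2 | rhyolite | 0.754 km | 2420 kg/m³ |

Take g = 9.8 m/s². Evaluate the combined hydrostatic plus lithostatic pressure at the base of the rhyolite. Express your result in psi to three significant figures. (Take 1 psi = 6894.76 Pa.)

9380 psi

seawater: 1030 kg/m³ × 9.8 m/s² × 860 m = 8.681×10^6 Pa = 1259 psi
chalk: 2270 kg/m³ × 9.8 m/s² × 1713 m = 3.811×10^7 Pa = 5527 psi
rhyolite: 2420 kg/m³ × 9.8 m/s² × 754 m = 1.788×10^7 Pa = 2594 psi
Total = 1259 + 5527 + 2594 = 9379.6 psi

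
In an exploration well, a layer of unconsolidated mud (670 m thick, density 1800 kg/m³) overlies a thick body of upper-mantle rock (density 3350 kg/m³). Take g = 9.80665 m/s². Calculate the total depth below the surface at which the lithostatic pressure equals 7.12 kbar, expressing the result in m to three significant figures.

Pressure at base of upper layers: 1800×9.80665×670 = 1.183×10^7 Pa = 0.1183 kbar
Remaining pressure to be supplied by upper-mantle rock: 7.120×10^8 − 1.183×10^7 = 7.002×10^8 Pa
Additional depth in upper-mantle rock = 7.002×10^8 Pa / (3350 kg/m³ × 9.80665 m/s²) = 21313 m
Total depth = 670 m + 21313 m = 21983 m

22000 m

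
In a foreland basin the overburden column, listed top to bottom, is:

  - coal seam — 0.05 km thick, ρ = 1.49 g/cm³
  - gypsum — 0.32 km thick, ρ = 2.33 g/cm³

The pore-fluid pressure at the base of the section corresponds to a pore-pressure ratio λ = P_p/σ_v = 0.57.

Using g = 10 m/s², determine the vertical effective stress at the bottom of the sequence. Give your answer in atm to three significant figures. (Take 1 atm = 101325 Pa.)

34.8 atm

Overburden (lithostatic) stress σ_v:
coal seam: 1490 kg/m³ × 10 m/s² × 50 m = 7.450×10^5 Pa = 0.7450 MPa
gypsum: 2330 kg/m³ × 10 m/s² × 320 m = 7.456×10^6 Pa = 7.456 MPa
Total = 0.7450 + 7.456 = 8.2010 MPa
Pore pressure P_p = λ·σ_v = 0.57 × 8.201 MPa = 4.675 MPa
Effective stress σ' = σ_v − P_p = 8.201 − 4.675 = 3.5264 MPa = 34.803 atm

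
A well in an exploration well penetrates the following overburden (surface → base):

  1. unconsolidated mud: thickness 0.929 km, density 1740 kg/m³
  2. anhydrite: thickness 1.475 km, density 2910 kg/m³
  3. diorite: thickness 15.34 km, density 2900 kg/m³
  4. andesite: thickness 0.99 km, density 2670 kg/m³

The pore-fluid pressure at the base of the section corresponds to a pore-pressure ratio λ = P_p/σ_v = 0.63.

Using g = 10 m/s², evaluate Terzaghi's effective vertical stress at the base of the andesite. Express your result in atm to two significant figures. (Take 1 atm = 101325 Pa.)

Overburden (lithostatic) stress σ_v:
unconsolidated mud: 1740 kg/m³ × 10 m/s² × 929 m = 1.616×10^7 Pa = 16.16 MPa
anhydrite: 2910 kg/m³ × 10 m/s² × 1475 m = 4.292×10^7 Pa = 42.92 MPa
diorite: 2900 kg/m³ × 10 m/s² × 15340 m = 4.449×10^8 Pa = 444.9 MPa
andesite: 2670 kg/m³ × 10 m/s² × 990 m = 2.643×10^7 Pa = 26.43 MPa
Total = 16.16 + 42.92 + 444.9 + 26.43 = 530.38 MPa
Pore pressure P_p = λ·σ_v = 0.63 × 530.4 MPa = 334.1 MPa
Effective stress σ' = σ_v − P_p = 530.4 − 334.1 = 196.24 MPa = 1936.7 atm

1900 atm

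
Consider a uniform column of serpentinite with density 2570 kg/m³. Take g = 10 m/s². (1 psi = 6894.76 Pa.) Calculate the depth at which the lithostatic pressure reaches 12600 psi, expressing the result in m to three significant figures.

3380 m

h = P/(ρg) = 12600 psi / (2570 kg/m³ × 10 m/s²) = 8.687×10^7 Pa / 25700 Pa/m = 3380.3 m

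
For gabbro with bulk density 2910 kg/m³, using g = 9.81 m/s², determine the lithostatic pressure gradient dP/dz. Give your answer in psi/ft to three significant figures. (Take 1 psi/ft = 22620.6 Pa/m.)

dP/dz = ρg = 2910 kg/m³ × 9.81 m/s² = 28547 Pa/m
= 28547 Pa/m × (1 psi/ft / 22621 Pa/m) = 1.2620 psi/ft

1.26 psi/ft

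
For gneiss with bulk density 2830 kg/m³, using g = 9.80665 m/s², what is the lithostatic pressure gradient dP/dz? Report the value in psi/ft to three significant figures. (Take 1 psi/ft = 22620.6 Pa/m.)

1.23 psi/ft

dP/dz = ρg = 2830 kg/m³ × 9.80665 m/s² = 27753 Pa/m
= 27753 Pa/m × (1 psi/ft / 22621 Pa/m) = 1.2269 psi/ft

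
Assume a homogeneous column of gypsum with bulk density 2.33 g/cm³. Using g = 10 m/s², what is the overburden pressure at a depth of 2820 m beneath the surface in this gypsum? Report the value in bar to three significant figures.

gypsum: 2330 kg/m³ × 10 m/s² × 2820 m = 6.571×10^7 Pa = 657.1 bar

657 bar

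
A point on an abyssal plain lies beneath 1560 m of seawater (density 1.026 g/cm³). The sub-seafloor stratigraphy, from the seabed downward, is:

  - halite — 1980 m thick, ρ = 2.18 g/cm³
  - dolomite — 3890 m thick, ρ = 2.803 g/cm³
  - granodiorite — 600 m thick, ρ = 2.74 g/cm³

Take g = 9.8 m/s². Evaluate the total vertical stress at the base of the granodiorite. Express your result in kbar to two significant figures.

1.8 kbar

seawater: 1026 kg/m³ × 9.8 m/s² × 1560 m = 1.569×10^7 Pa = 0.1569 kbar
halite: 2180 kg/m³ × 9.8 m/s² × 1980 m = 4.230×10^7 Pa = 0.4230 kbar
dolomite: 2803 kg/m³ × 9.8 m/s² × 3890 m = 1.069×10^8 Pa = 1.069 kbar
granodiorite: 2740 kg/m³ × 9.8 m/s² × 600 m = 1.611×10^7 Pa = 0.1611 kbar
Total = 0.1569 + 0.4230 + 1.069 + 0.1611 = 1.8095 kbar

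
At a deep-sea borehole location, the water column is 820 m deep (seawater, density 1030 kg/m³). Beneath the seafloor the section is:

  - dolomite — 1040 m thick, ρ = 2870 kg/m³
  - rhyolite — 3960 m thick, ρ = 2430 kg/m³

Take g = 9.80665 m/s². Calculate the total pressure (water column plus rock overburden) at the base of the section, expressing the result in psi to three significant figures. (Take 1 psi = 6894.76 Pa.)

seawater: 1030 kg/m³ × 9.80665 m/s² × 820 m = 8.283×10^6 Pa = 1201 psi
dolomite: 2870 kg/m³ × 9.80665 m/s² × 1040 m = 2.927×10^7 Pa = 4245 psi
rhyolite: 2430 kg/m³ × 9.80665 m/s² × 3960 m = 9.437×10^7 Pa = 13687 psi
Total = 1201 + 4245 + 13687 = 19134 psi

19100 psi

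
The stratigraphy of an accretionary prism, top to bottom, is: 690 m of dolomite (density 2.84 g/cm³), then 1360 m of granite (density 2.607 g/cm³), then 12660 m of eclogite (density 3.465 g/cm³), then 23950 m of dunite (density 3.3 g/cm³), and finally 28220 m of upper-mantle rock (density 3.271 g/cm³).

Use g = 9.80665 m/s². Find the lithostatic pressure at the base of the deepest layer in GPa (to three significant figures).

2.16 GPa

dolomite: 2840 kg/m³ × 9.80665 m/s² × 690 m = 1.922×10^7 Pa = 0.01922 GPa
granite: 2607 kg/m³ × 9.80665 m/s² × 1360 m = 3.477×10^7 Pa = 0.03477 GPa
eclogite: 3465 kg/m³ × 9.80665 m/s² × 12660 m = 4.302×10^8 Pa = 0.4302 GPa
dunite: 3300 kg/m³ × 9.80665 m/s² × 23950 m = 7.751×10^8 Pa = 0.7751 GPa
upper-mantle rock: 3271 kg/m³ × 9.80665 m/s² × 28220 m = 9.052×10^8 Pa = 0.9052 GPa
Total = 0.01922 + 0.03477 + 0.4302 + 0.7751 + 0.9052 = 2.1645 GPa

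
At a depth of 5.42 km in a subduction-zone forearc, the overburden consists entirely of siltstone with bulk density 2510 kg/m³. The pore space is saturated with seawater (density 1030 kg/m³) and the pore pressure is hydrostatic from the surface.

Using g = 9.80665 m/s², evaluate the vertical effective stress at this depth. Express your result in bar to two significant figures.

790 bar

Overburden (lithostatic) stress σ_v:
siltstone: 2510 kg/m³ × 9.80665 m/s² × 5420 m = 1.334×10^8 Pa = 133.4 MPa
Pore pressure P_p = 1030 kg/m³ × 9.80665 m/s² × 5420 m = 5.475×10^7 Pa = 54.75 MPa
Effective stress σ' = σ_v − P_p = 133.4 − 54.75 = 78.665 MPa = 786.65 bar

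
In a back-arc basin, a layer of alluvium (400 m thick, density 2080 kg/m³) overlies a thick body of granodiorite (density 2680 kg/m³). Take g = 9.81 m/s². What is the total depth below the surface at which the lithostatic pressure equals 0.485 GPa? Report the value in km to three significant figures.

Pressure at base of upper layers: 2080×9.81×400 = 8.162×10^6 Pa = 8.162×10^-3 GPa
Remaining pressure to be supplied by granodiorite: 4.850×10^8 − 8.162×10^6 = 4.768×10^8 Pa
Additional depth in granodiorite = 4.768×10^8 Pa / (2680 kg/m³ × 9.81 m/s²) = 18137 m
Total depth = 400 m + 18137 m = 18537 m
= 18.537 km

18.5 km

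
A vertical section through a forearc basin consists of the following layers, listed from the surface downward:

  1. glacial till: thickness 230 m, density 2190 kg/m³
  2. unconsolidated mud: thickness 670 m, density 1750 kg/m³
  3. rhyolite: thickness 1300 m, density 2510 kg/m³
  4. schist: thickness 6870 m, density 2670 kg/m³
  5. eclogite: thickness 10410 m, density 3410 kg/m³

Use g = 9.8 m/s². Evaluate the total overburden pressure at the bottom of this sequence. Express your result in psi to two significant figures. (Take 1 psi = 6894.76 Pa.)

glacial till: 2190 kg/m³ × 9.8 m/s² × 230 m = 4.936×10^6 Pa = 715.9 psi
unconsolidated mud: 1750 kg/m³ × 9.8 m/s² × 670 m = 1.149×10^7 Pa = 1667 psi
rhyolite: 2510 kg/m³ × 9.8 m/s² × 1300 m = 3.198×10^7 Pa = 4638 psi
schist: 2670 kg/m³ × 9.8 m/s² × 6870 m = 1.798×10^8 Pa = 26072 psi
eclogite: 3410 kg/m³ × 9.8 m/s² × 10410 m = 3.479×10^8 Pa = 50456 psi
Total = 715.9 + 1667 + 4638 + 26072 + 50456 = 83548 psi

84000 psi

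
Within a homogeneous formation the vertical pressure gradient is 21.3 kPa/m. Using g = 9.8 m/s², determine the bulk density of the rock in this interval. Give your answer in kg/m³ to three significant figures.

2170 kg/m³

ρ = (dP/dz)/g = 21.3 kPa/m / 9.8 m/s² = 21300 Pa/m / 9.8 m/s² = 2173.5 kg/m³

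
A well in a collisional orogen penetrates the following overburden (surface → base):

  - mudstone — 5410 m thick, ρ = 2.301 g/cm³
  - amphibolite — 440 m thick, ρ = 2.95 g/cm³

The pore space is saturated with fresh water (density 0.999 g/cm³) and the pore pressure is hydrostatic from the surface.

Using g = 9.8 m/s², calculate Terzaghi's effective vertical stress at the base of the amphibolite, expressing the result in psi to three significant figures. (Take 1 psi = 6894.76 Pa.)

Overburden (lithostatic) stress σ_v:
mudstone: 2301 kg/m³ × 9.8 m/s² × 5410 m = 1.220×10^8 Pa = 122.0 MPa
amphibolite: 2950 kg/m³ × 9.8 m/s² × 440 m = 1.272×10^7 Pa = 12.72 MPa
Total = 122.0 + 12.72 = 134.71 MPa
Pore pressure P_p = 999 kg/m³ × 9.8 m/s² × 5850 m = 5.727×10^7 Pa = 57.27 MPa
Effective stress σ' = σ_v − P_p = 134.7 − 57.27 = 77.442 MPa = 11232 psi

11200 psi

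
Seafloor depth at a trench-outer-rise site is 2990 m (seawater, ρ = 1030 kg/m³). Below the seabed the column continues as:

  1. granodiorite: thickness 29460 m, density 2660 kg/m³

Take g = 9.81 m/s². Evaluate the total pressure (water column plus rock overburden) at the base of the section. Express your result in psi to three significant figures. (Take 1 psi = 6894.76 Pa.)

seawater: 1030 kg/m³ × 9.81 m/s² × 2990 m = 3.021×10^7 Pa = 4382 psi
granodiorite: 2660 kg/m³ × 9.81 m/s² × 29460 m = 7.687×10^8 Pa = 1.115×10^5 psi
Total = 4382 + 1.115×10^5 = 1.1588×10^5 psi

116000 psi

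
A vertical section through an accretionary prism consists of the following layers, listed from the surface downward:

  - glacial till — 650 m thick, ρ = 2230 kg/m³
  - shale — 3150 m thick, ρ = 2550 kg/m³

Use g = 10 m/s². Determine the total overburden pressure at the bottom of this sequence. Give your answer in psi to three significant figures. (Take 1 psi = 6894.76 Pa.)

glacial till: 2230 kg/m³ × 10 m/s² × 650 m = 1.450×10^7 Pa = 2102 psi
shale: 2550 kg/m³ × 10 m/s² × 3150 m = 8.033×10^7 Pa = 11650 psi
Total = 2102 + 11650 = 13752 psi

13800 psi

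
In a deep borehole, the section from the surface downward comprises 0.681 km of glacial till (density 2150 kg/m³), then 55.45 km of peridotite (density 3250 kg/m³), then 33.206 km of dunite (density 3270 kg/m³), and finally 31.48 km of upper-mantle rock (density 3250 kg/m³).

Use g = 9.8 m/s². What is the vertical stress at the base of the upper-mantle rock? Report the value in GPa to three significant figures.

3.85 GPa

glacial till: 2150 kg/m³ × 9.8 m/s² × 681 m = 1.435×10^7 Pa = 0.01435 GPa
peridotite: 3250 kg/m³ × 9.8 m/s² × 55450 m = 1.766×10^9 Pa = 1.766 GPa
dunite: 3270 kg/m³ × 9.8 m/s² × 33206 m = 1.064×10^9 Pa = 1.064 GPa
upper-mantle rock: 3250 kg/m³ × 9.8 m/s² × 31480 m = 1.003×10^9 Pa = 1.003 GPa
Total = 0.01435 + 1.766 + 1.064 + 1.003 = 3.8472 GPa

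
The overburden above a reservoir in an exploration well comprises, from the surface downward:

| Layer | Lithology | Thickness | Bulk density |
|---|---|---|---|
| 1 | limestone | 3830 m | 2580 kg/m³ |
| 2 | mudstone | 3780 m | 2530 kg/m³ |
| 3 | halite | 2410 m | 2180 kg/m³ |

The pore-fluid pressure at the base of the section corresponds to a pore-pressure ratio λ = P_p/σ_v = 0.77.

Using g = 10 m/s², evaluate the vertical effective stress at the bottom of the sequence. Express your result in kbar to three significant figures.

0.568 kbar

Overburden (lithostatic) stress σ_v:
limestone: 2580 kg/m³ × 10 m/s² × 3830 m = 9.881×10^7 Pa = 98.81 MPa
mudstone: 2530 kg/m³ × 10 m/s² × 3780 m = 9.563×10^7 Pa = 95.63 MPa
halite: 2180 kg/m³ × 10 m/s² × 2410 m = 5.254×10^7 Pa = 52.54 MPa
Total = 98.81 + 95.63 + 52.54 = 246.99 MPa
Pore pressure P_p = λ·σ_v = 0.77 × 247.0 MPa = 190.2 MPa
Effective stress σ' = σ_v − P_p = 247.0 − 190.2 = 56.807 MPa = 0.56807 kbar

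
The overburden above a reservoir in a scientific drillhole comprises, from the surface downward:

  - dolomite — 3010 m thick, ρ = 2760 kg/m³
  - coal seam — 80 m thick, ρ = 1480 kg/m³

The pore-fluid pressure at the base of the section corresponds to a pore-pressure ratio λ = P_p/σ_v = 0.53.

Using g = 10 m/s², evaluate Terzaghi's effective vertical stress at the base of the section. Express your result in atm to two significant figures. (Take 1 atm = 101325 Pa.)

Overburden (lithostatic) stress σ_v:
dolomite: 2760 kg/m³ × 10 m/s² × 3010 m = 8.308×10^7 Pa = 83.08 MPa
coal seam: 1480 kg/m³ × 10 m/s² × 80 m = 1.184×10^6 Pa = 1.184 MPa
Total = 83.08 + 1.184 = 84.260 MPa
Pore pressure P_p = λ·σ_v = 0.53 × 84.26 MPa = 44.66 MPa
Effective stress σ' = σ_v − P_p = 84.26 − 44.66 = 39.602 MPa = 390.84 atm

390 atm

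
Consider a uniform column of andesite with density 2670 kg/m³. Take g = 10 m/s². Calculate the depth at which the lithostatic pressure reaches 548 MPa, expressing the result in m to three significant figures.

20500 m

h = P/(ρg) = 548 MPa / (2670 kg/m³ × 10 m/s²) = 5.480×10^8 Pa / 26700 Pa/m = 20524 m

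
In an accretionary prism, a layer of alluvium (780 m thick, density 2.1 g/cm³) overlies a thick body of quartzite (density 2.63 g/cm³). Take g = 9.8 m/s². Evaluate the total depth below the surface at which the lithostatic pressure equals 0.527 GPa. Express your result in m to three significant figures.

20600 m

Pressure at base of upper layers: 2100×9.8×780 = 1.605×10^7 Pa = 0.01605 GPa
Remaining pressure to be supplied by quartzite: 5.270×10^8 − 1.605×10^7 = 5.109×10^8 Pa
Additional depth in quartzite = 5.109×10^8 Pa / (2630 kg/m³ × 9.8 m/s²) = 19824 m
Total depth = 780 m + 19824 m = 20604 m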